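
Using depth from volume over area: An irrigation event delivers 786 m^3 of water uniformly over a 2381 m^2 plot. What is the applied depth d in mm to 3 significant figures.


Approach: apply depth from volume over area, d = (V/A)*1000.
d = (786 / 2381) * 1000 = 330 mm
Therefore the applied depth d = 330 mm.


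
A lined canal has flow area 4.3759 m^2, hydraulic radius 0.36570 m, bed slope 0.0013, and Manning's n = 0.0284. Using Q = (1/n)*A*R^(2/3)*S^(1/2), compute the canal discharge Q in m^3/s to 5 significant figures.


Q = (1/0.0284) * 4.3759 * 0.36570^(2/3) * 0.0013^(1/2) = 2.8410 m^3/s
Therefore the canal discharge Q = 2.8410 m^3/s.


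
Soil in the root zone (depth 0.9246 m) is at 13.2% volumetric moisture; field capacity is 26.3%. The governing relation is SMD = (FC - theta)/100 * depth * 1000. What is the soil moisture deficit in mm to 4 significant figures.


SMD = (26.3 - 13.2)/100 * 0.9246 * 1000 = 121.1 mm
Therefore the soil moisture deficit = 121.1 mm.


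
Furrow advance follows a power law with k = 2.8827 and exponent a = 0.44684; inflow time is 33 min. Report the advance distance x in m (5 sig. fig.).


Approach: apply the power-law advance function, x = k*t^a.
x = 2.8827 * 33^0.44684 = 13.751 m
Therefore the advance distance x = 13.751 m.


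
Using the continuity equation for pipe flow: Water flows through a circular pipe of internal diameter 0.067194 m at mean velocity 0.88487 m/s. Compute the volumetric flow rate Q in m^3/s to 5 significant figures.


Approach: apply the continuity equation for pipe flow, Q = A * v with A = pi*(D/2)^2.
A = pi*(0.067194/2)^2 = 0.003546099 m^2
Q = 0.003546099 * 0.88487 = 0.0031378 m^3/s
Therefore the volumetric flow rate Q = 0.0031378 m^3/s.


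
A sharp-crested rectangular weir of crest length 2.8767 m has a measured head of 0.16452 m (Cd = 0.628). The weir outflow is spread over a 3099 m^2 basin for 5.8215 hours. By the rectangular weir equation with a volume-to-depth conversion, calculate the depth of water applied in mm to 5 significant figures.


Approach: apply the rectangular weir equation with a volume-to-depth conversion, Q = (2/3)*Cd*L*sqrt(2g)*H^1.5; d = Q*t/A * 1000.
Step 1 — weir discharge:
  Q = (2/3)*0.628*2.8767*sqrt(2*9.81)*0.16452^1.5 = 0.3559922 m^3/s
Step 2 — volume: V = 0.3559922 * 5.8215*3600 = 7460.671 m^3
Step 3 — depth: d = V/A * 1000 = 7460.671/3099 * 1000 = 2407.4 mm
Therefore the depth of water applied = 2407.4 mm.


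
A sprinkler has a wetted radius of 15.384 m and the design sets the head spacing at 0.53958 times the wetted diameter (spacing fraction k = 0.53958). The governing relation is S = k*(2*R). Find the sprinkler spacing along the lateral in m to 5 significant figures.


S = 0.53958 * (2 * 15.384) = 16.602 m
Therefore the sprinkler spacing along the lateral = 16.602 m.


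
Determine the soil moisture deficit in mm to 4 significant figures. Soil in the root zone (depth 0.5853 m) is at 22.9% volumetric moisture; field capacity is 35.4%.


Approach: apply the soil moisture deficit relation, SMD = (FC - theta)/100 * depth * 1000.
SMD = (35.4 - 22.9)/100 * 0.5853 * 1000 = 73.16 mm
Therefore the soil moisture deficit = 73.16 mm.


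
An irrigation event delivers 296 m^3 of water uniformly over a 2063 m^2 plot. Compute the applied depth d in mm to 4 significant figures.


Approach: apply depth from volume over area, d = (V/A)*1000.
d = (296 / 2063) * 1000 = 143.5 mm
Therefore the applied depth d = 143.5 mm.


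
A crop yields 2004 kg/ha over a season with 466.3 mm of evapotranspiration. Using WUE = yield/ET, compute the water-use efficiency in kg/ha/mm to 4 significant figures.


WUE = 2004 / 466.3 = 4.298 kg/ha/mm
Therefore the water-use efficiency = 4.298 kg/ha/mm.


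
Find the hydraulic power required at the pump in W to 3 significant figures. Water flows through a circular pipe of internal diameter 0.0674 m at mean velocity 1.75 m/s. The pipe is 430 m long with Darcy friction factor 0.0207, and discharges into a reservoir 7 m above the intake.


Approach: apply continuity + Darcy-Weisbach + hydraulic power, Q = A*v; hf = f*(L/D)*(v^2/(2g)); H = static + hf; P = rho*g*Q*H.
Step 1 — flow rate (continuity, Q = A*v):
  A = pi*(0.0674/2)^2 = 0.0035679 m^2
  Q = 0.0035679 * 1.75 = 0.0062438 m^3/s
Step 2 — friction head loss (Darcy-Weisbach):
  hf = 0.0207 * (430/0.0674) * (1.75^2 / (2*9.81))
  hf = 20.614 m
Step 3 — total head: H = 7 + 20.614 = 27.614 m
Step 4 — hydraulic power (P = rho*g*Q*H):
  P = 1000 * 9.81 * 0.0062438 * 27.614 = 1690 W
Therefore the hydraulic power required at the pump = 1690 W.


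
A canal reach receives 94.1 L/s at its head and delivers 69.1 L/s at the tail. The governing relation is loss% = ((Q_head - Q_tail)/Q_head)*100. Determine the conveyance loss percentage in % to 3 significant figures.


loss = ((94.1 - 69.1)/94.1)*100 = 26.6 %
Therefore the conveyance loss percentage = 26.6 %.


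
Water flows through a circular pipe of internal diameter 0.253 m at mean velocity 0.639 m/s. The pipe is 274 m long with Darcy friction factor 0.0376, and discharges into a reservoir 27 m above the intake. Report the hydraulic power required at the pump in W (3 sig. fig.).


Approach: apply continuity + Darcy-Weisbach + hydraulic power, Q = A*v; hf = f*(L/D)*(v^2/(2g)); H = static + hf; P = rho*g*Q*H.
Step 1 — flow rate (continuity, Q = A*v):
  A = pi*(0.253/2)^2 = 0.050273 m^2
  Q = 0.050273 * 0.639 = 0.032124 m^3/s
Step 2 — friction head loss (Darcy-Weisbach):
  hf = 0.0376 * (274/0.253) * (0.639^2 / (2*9.81))
  hf = 0.84746 m
Step 3 — total head: H = 27 + 0.84746 = 27.847 m
Step 4 — hydraulic power (P = rho*g*Q*H):
  P = 1000 * 9.81 * 0.032124 * 27.847 = 8780 W
Therefore the hydraulic power required at the pump = 8780 W.


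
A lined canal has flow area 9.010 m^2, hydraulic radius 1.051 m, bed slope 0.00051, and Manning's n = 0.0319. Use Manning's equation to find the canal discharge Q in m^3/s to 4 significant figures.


Approach: apply Manning's equation, Q = (1/n)*A*R^(2/3)*S^(1/2).
Q = (1/0.0319) * 9.010 * 1.051^(2/3) * 0.00051^(1/2) = 6.594 m^3/s
Therefore the canal discharge Q = 6.594 m^3/s.


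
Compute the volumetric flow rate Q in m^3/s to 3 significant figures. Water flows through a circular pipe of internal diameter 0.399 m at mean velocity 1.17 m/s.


Approach: apply the continuity equation for pipe flow, Q = A * v with A = pi*(D/2)^2.
A = pi*(0.399/2)^2 = 0.12504 m^2
Q = 0.12504 * 1.17 = 0.146 m^3/s
Therefore the volumetric flow rate Q = 0.146 m^3/s.


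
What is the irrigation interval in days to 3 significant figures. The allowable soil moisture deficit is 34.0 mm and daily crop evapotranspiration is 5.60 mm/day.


Approach: apply the irrigation interval relation, interval = SMD / ETc.
interval = 34.0 / 5.60 = 6.07 days
Therefore the irrigation interval = 6.07 days.


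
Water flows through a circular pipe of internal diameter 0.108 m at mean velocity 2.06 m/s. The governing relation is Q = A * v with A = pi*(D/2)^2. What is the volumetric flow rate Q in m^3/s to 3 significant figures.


A = pi*(0.108/2)^2 = 0.0091609 m^2
Q = 0.0091609 * 2.06 = 0.0189 m^3/s
Therefore the volumetric flow rate Q = 0.0189 m^3/s.


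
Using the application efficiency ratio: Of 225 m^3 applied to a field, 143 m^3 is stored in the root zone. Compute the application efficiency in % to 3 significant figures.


Approach: apply the application efficiency ratio, Ea = (stored/applied)*100.
Ea = (143/225)*100 = 63.6 %
Therefore the application efficiency = 63.6 %.


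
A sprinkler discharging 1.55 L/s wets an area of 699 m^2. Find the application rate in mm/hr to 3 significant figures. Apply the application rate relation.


Approach: apply the application rate relation, rate = (Q/A)*3600.
rate = (1.55 / 699) * 3600 = 7.98 mm/hr
Therefore the application rate = 7.98 mm/hr.


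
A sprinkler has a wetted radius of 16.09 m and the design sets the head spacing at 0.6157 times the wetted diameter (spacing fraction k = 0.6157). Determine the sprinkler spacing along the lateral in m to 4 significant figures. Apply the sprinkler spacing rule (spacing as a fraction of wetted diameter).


Approach: apply the sprinkler spacing rule (spacing as a fraction of wetted diameter), S = k*(2*R).
S = 0.6157 * (2 * 16.09) = 19.81 m
Therefore the sprinkler spacing along the lateral = 19.81 m.


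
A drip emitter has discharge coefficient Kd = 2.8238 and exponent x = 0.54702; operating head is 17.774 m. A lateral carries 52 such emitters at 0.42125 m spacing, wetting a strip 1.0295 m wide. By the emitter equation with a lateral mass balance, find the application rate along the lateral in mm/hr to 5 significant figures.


Approach: apply the emitter equation with a lateral mass balance, q = Kd*h^x; Q = n*q; rate = Q/(n*spacing*width).
Step 1 — single emitter flow (q = Kd*h^x):
  q = 2.8238 * 17.774^0.54702 = 13.62986 L/hr
Step 2 — total lateral flow: Q = 52 * 13.62986 = 708.7528 L/hr
Step 3 — wetted area: A = 52 * 0.42125 * 1.0295 = 22.55120 m^2
Step 4 — application rate: Q/A = 708.7528/22.55120 = 31.429 mm/hr
Therefore the application rate along the lateral = 31.429 mm/hr.


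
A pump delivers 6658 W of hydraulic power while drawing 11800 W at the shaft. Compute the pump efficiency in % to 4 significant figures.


Approach: apply the efficiency ratio, eta = (P_out/P_in)*100.
eta = (6658 / 11800) * 100 = 56.42 %
Therefore the pump efficiency = 56.42 %.


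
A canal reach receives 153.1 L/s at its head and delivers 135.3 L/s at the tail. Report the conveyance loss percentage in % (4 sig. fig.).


Approach: apply the conveyance loss ratio, loss% = ((Q_head - Q_tail)/Q_head)*100.
loss = ((153.1 - 135.3)/153.1)*100 = 11.63 %
Therefore the conveyance loss percentage = 11.63 %.


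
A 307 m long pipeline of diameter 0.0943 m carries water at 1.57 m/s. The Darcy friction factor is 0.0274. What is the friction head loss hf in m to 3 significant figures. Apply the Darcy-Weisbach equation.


Approach: apply the Darcy-Weisbach equation, hf = f*(L/D)*(v^2/(2g)).
hf = 0.0274 * (307/0.0943) * (1.57^2 / (2*9.81))
hf = 11.2 m
Therefore the friction head loss hf = 11.2 m.


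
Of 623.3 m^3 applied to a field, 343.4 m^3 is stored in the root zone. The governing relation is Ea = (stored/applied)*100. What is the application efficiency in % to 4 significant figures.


Ea = (343.4/623.3)*100 = 55.09 %
Therefore the application efficiency = 55.09 %.


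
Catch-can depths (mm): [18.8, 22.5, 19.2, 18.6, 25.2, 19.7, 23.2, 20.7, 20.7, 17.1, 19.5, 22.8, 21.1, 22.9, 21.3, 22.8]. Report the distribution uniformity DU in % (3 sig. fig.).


Approach: apply the low-quarter distribution uniformity, DU = (mean of lowest quarter of readings / overall mean)*100.
sorted lowest 4 of 16: [17.1, 18.6, 18.8, 19.2] -> mean = 18.425 mm
overall mean = 21.006 mm
DU = (18.425/21.006)*100 = 87.7 %
Therefore the distribution uniformity DU = 87.7 %.


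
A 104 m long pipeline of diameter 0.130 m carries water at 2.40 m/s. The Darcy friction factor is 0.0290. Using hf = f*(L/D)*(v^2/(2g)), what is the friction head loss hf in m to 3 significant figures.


hf = 0.0290 * (104/0.130) * (2.40^2 / (2*9.81))
hf = 6.81 m
Therefore the friction head loss hf = 6.81 m.


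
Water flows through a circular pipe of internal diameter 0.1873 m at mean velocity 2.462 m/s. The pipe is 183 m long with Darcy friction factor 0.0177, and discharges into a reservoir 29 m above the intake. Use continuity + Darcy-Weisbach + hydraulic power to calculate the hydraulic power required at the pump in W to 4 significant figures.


Approach: apply continuity + Darcy-Weisbach + hydraulic power, Q = A*v; hf = f*(L/D)*(v^2/(2g)); H = static + hf; P = rho*g*Q*H.
Step 1 — flow rate (continuity, Q = A*v):
  A = pi*(0.1873/2)^2 = 0.0275528 m^2
  Q = 0.0275528 * 2.462 = 0.0678349 m^3/s
Step 2 — friction head loss (Darcy-Weisbach):
  hf = 0.0177 * (183/0.1873) * (2.462^2 / (2*9.81))
  hf = 5.34274 m
Step 3 — total head: H = 29 + 5.34274 = 34.3427 m
Step 4 — hydraulic power (P = rho*g*Q*H):
  P = 1000 * 9.81 * 0.0678349 * 34.3427 = 22850 W
Therefore the hydraulic power required at the pump = 22850 W.


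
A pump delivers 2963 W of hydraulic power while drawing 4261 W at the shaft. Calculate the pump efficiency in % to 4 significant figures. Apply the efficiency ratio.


Approach: apply the efficiency ratio, eta = (P_out/P_in)*100.
eta = (2963 / 4261) * 100 = 69.54 %
Therefore the pump efficiency = 69.54 %.


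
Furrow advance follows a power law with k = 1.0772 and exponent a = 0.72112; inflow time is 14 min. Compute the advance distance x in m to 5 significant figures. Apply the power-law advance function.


Approach: apply the power-law advance function, x = k*t^a.
x = 1.0772 * 14^0.72112 = 7.2242 m
Therefore the advance distance x = 7.2242 m.


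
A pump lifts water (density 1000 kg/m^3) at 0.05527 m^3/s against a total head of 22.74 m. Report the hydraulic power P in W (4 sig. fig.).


Approach: apply the hydraulic power relation, P = rho*g*Q*H.
P = 1000 * 9.81 * 0.05527 * 22.74 = 12330 W
Therefore the hydraulic power P = 12330 W.


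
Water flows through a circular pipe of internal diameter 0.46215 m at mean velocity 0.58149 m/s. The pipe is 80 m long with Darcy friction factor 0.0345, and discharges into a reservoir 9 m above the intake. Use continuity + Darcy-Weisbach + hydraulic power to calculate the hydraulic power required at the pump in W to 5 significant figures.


Approach: apply continuity + Darcy-Weisbach + hydraulic power, Q = A*v; hf = f*(L/D)*(v^2/(2g)); H = static + hf; P = rho*g*Q*H.
Step 1 — flow rate (continuity, Q = A*v):
  A = pi*(0.46215/2)^2 = 0.1677474 m^2
  Q = 0.1677474 * 0.58149 = 0.09754344 m^3/s
Step 2 — friction head loss (Darcy-Weisbach):
  hf = 0.0345 * (80/0.46215) * (0.58149^2 / (2*9.81))
  hf = 0.1029228 m
Step 3 — total head: H = 9 + 0.1029228 = 9.102923 m
Step 4 — hydraulic power (P = rho*g*Q*H):
  P = 1000 * 9.81 * 0.09754344 * 9.102923 = 8710.6 W
Therefore the hydraulic power required at the pump = 8710.6 W.


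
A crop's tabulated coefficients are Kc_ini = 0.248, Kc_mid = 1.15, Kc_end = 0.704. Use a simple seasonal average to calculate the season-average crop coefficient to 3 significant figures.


Approach: apply a simple seasonal average, Kc_avg = (Kc_ini + Kc_mid + Kc_end)/3.
Kc_avg = (0.248 + 1.15 + 0.704)/3 = 0.701
Therefore the season-average crop coefficient = 0.701.


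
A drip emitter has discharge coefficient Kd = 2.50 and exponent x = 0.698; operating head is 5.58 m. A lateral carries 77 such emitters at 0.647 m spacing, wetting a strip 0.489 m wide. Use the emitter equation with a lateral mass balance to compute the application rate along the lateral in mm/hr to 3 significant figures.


Approach: apply the emitter equation with a lateral mass balance, q = Kd*h^x; Q = n*q; rate = Q/(n*spacing*width).
Step 1 — single emitter flow (q = Kd*h^x):
  q = 2.50 * 5.58^0.698 = 8.3002 L/hr
Step 2 — total lateral flow: Q = 77 * 8.3002 = 639.12 L/hr
Step 3 — wetted area: A = 77 * 0.647 * 0.489 = 24.361 m^2
Step 4 — application rate: Q/A = 639.12/24.361 = 26.2 mm/hr
Therefore the application rate along the lateral = 26.2 mm/hr.


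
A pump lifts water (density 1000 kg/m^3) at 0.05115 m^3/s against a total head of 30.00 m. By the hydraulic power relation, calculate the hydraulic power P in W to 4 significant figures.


Approach: apply the hydraulic power relation, P = rho*g*Q*H.
P = 1000 * 9.81 * 0.05115 * 30.00 = 15050 W
Therefore the hydraulic power P = 15050 W.


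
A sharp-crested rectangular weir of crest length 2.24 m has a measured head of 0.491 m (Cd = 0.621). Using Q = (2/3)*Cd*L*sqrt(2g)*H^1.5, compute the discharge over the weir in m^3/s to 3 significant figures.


Q = (2/3)*0.621*2.24*sqrt(2*9.81)*0.491^1.5 = 1.41 m^3/s
Therefore the discharge over the weir = 1.41 m^3/s.


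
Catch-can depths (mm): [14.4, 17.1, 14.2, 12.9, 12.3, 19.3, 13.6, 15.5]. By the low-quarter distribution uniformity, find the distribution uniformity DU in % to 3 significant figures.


Approach: apply the low-quarter distribution uniformity, DU = (mean of lowest quarter of readings / overall mean)*100.
sorted lowest 2 of 8: [12.3, 12.9] -> mean = 12.600 mm
overall mean = 14.912 mm
DU = (12.600/14.912)*100 = 84.5 %
Therefore the distribution uniformity DU = 84.5 %.


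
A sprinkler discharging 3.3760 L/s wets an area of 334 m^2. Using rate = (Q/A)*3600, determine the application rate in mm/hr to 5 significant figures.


rate = (3.3760 / 334) * 3600 = 36.388 mm/hr
Therefore the application rate = 36.388 mm/hr.


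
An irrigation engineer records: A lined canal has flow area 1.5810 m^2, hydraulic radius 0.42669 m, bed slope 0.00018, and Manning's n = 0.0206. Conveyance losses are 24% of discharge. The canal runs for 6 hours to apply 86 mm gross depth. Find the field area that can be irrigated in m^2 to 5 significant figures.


Approach: apply Manning's equation with a conveyance and depth budget, Q = (1/n)*A*R^(2/3)*S^(1/2); Q_field = Q*(1-loss); Area = Q_field*t/(d/1000).
Step 1 — canal discharge (Manning's equation):
  Q = (1/0.0206) * 1.5810 * 0.42669^(2/3) * 0.00018^(1/2) = 0.5835918 m^3/s
Step 2 — delivered flow: Q_field = 0.5835918*(1 - 24/100) = 0.4435298 m^3/s
Step 3 — volume delivered: V = 0.4435298 * 6*3600 = 9580.244 m^3
Step 4 — area served: A = V / (depth/1000) = 9580.244 / 0.086 = 111400 m^2
Therefore the field area that can be irrigated = 111400 m^2.


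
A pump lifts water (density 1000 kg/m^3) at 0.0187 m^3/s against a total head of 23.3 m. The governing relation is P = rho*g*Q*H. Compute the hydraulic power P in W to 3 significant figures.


P = 1000 * 9.81 * 0.0187 * 23.3 = 4270 W
Therefore the hydraulic power P = 4270 W.


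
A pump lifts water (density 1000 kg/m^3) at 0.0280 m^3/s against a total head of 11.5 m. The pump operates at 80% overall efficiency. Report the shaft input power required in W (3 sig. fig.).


Approach: apply hydraulic power then efficiency conversion, P = rho*g*Q*H; P_in = P/eta.
Step 1 — hydraulic power (P = rho*g*Q*H):
  P = 1000 * 9.81 * 0.0280 * 11.5 = 3158.8 W
Step 2 — input power: P_in = P/eta = 3158.8 / 0.8 = 3950 W
Therefore the shaft input power required = 3950 W.


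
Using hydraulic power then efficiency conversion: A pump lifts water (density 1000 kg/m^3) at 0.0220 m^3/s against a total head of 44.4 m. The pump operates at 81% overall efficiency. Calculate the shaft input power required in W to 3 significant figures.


Approach: apply hydraulic power then efficiency conversion, P = rho*g*Q*H; P_in = P/eta.
Step 1 — hydraulic power (P = rho*g*Q*H):
  P = 1000 * 9.81 * 0.0220 * 44.4 = 9582.4 W
Step 2 — input power: P_in = P/eta = 9582.4 / 0.81 = 11800 W
Therefore the shaft input power required = 11800 W.


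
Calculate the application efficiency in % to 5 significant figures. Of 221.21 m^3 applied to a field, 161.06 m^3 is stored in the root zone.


Approach: apply the application efficiency ratio, Ea = (stored/applied)*100.
Ea = (161.06/221.21)*100 = 72.809 %
Therefore the application efficiency = 72.809 %.


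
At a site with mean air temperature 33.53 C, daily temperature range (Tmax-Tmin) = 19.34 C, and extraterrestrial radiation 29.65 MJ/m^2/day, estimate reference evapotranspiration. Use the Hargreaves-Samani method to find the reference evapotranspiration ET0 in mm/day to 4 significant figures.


Approach: apply the Hargreaves-Samani method, ET0 = 0.0023*(Tmean+17.8)*sqrt(Tmax-Tmin)*0.408*Ra.
ET0 = 0.0023*(33.53+17.8)*sqrt(19.34)*0.408*29.65 = 6.281 mm/day
Therefore the reference evapotranspiration ET0 = 6.281 mm/day.


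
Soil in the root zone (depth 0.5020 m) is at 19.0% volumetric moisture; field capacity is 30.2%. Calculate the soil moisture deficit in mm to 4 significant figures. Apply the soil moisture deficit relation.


Approach: apply the soil moisture deficit relation, SMD = (FC - theta)/100 * depth * 1000.
SMD = (30.2 - 19.0)/100 * 0.5020 * 1000 = 56.22 mm
Therefore the soil moisture deficit = 56.22 mm.


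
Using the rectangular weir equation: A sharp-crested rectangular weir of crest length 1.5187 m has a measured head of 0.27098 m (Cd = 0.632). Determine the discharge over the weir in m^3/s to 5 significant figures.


Approach: apply the rectangular weir equation, Q = (2/3)*Cd*L*sqrt(2g)*H^1.5.
Q = (2/3)*0.632*1.5187*sqrt(2*9.81)*0.27098^1.5 = 0.39981 m^3/s
Therefore the discharge over the weir = 0.39981 m^3/s.


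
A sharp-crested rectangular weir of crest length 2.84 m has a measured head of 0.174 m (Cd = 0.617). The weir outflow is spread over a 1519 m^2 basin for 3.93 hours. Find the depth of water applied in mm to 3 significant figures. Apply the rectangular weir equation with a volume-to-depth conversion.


Approach: apply the rectangular weir equation with a volume-to-depth conversion, Q = (2/3)*Cd*L*sqrt(2g)*H^1.5; d = Q*t/A * 1000.
Step 1 — weir discharge:
  Q = (2/3)*0.617*2.84*sqrt(2*9.81)*0.174^1.5 = 0.37557 m^3/s
Step 2 — volume: V = 0.37557 * 3.93*3600 = 5313.5 m^3
Step 3 — depth: d = V/A * 1000 = 5313.5/1519 * 1000 = 3500 mm
Therefore the depth of water applied = 3500 mm.


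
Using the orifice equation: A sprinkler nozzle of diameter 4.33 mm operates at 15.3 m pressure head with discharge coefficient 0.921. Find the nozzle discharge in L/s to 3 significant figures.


Approach: apply the orifice equation, Q = Cd*A*sqrt(2*g*h), A = pi*(d/2)^2.
A = pi*(4.33e-3/2)^2 = 1.4725e-05 m^2
Q = 0.921 * 1.4725e-05 * sqrt(2*9.81*15.3) * 1000 = 0.235 L/s
Therefore the nozzle discharge = 0.235 L/s.


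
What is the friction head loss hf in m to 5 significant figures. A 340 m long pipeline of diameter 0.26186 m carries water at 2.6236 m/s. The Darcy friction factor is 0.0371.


Approach: apply the Darcy-Weisbach equation, hf = f*(L/D)*(v^2/(2g)).
hf = 0.0371 * (340/0.26186) * (2.6236^2 / (2*9.81))
hf = 16.900 m
Therefore the friction head loss hf = 16.900 m.


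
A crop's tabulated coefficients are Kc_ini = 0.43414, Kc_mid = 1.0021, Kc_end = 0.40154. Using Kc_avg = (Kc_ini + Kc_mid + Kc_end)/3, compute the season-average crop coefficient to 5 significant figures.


Kc_avg = (0.43414 + 1.0021 + 0.40154)/3 = 0.61259
Therefore the season-average crop coefficient = 0.61259.


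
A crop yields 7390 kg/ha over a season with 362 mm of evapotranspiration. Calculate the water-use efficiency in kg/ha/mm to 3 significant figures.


Approach: apply the water-use efficiency ratio, WUE = yield/ET.
WUE = 7390 / 362 = 20.4 kg/ha/mm
Therefore the water-use efficiency = 20.4 kg/ha/mm.


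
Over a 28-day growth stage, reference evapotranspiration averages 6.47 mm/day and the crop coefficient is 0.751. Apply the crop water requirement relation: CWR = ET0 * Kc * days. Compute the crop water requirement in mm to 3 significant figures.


CWR = 6.47 * 0.751 * 28 = 136 mm
Therefore the crop water requirement = 136 mm.


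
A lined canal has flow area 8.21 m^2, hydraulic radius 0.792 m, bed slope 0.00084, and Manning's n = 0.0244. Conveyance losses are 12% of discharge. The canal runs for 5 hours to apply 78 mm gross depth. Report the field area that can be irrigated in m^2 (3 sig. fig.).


Approach: apply Manning's equation with a conveyance and depth budget, Q = (1/n)*A*R^(2/3)*S^(1/2); Q_field = Q*(1-loss); Area = Q_field*t/(d/1000).
Step 1 — canal discharge (Manning's equation):
  Q = (1/0.0244) * 8.21 * 0.792^(2/3) * 0.00084^(1/2) = 8.3479 m^3/s
Step 2 — delivered flow: Q_field = 8.3479*(1 - 12/100) = 7.3461 m^3/s
Step 3 — volume delivered: V = 7.3461 * 5*3600 = 132230 m^3
Step 4 — area served: A = V / (depth/1000) = 132230 / 0.078 = 1700000 m^2
Therefore the field area that can be irrigated = 1700000 m^2.


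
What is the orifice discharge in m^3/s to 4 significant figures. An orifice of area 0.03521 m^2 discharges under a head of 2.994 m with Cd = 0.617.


Approach: apply the orifice equation, Q = Cd*A*sqrt(2*g*h).
Q = 0.617 * 0.03521 * sqrt(2*9.81*2.994) = 0.1665 m^3/s
Therefore the orifice discharge = 0.1665 m^3/s.


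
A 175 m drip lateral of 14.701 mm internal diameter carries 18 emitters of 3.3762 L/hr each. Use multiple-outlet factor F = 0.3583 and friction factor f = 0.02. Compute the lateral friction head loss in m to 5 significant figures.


Approach: apply Darcy-Weisbach with the multiple-outlet F-factor, Q = n*q/(3600*1000) m^3/s; v = Q/A; hf = F*f*(L/D)*(v^2/(2g)).
Q = 18*3.3762/(3600*1000) = 1.688100e-05 m^3/s
A = pi*(14.701e-3/2)^2 = 1.697398e-04 m^2, so v = Q/A = 0.09945223 m/s
hf = 0.3583*0.02*(175/0.014701)*(0.09945223^2/(2*9.81)) = 0.043003 m
Therefore the lateral friction head loss = 0.043003 m.


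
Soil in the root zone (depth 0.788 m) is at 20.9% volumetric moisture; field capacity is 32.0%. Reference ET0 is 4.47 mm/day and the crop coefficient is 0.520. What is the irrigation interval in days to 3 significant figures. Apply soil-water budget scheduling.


Approach: apply soil-water budget scheduling, SMD = (FC-theta)/100*depth*1000; ETc = ET0*Kc; interval = SMD/ETc.
Step 1 — soil moisture deficit:
  SMD = (32.0 - 20.9)/100 * 0.788 * 1000 = 87.468 mm
Step 2 — daily crop ET (ETc = ET0*Kc):
  ETc = 4.47 * 0.520 = 2.3244 mm/day
Step 3 — irrigation interval (SMD/ETc):
  interval = 87.468 / 2.3244 = 37.6 days
Therefore the irrigation interval = 37.6 days.


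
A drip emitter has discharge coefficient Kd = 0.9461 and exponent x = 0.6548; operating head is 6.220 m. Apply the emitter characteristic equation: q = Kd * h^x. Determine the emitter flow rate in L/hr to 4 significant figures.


q = 0.9461 * 6.220^0.6548 = 3.131 L/hr
Therefore the emitter flow rate = 3.131 L/hr.


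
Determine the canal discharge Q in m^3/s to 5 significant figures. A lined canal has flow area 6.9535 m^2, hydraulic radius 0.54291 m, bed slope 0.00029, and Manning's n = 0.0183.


Approach: apply Manning's equation, Q = (1/n)*A*R^(2/3)*S^(1/2).
Q = (1/0.0183) * 6.9535 * 0.54291^(2/3) * 0.00029^(1/2) = 4.3063 m^3/s
Therefore the canal discharge Q = 4.3063 m^3/s.


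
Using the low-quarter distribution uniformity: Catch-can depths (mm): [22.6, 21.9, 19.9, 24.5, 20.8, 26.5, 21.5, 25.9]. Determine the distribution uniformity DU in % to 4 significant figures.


Approach: apply the low-quarter distribution uniformity, DU = (mean of lowest quarter of readings / overall mean)*100.
sorted lowest 2 of 8: [19.9, 20.8] -> mean = 20.3500 mm
overall mean = 22.9500 mm
DU = (20.3500/22.9500)*100 = 88.67 %
Therefore the distribution uniformity DU = 88.67 %.


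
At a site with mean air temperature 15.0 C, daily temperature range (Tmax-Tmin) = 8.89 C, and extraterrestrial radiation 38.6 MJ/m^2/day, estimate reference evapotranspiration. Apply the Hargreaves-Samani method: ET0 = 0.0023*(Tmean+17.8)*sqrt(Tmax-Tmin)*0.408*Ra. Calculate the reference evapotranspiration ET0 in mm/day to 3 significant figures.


ET0 = 0.0023*(15.0+17.8)*sqrt(8.89)*0.408*38.6 = 3.54 mm/day
Therefore the reference evapotranspiration ET0 = 3.54 mm/day.


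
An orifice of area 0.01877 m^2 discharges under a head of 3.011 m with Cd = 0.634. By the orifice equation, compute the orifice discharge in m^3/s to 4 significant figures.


Approach: apply the orifice equation, Q = Cd*A*sqrt(2*g*h).
Q = 0.634 * 0.01877 * sqrt(2*9.81*3.011) = 0.09147 m^3/s
Therefore the orifice discharge = 0.09147 m^3/s.


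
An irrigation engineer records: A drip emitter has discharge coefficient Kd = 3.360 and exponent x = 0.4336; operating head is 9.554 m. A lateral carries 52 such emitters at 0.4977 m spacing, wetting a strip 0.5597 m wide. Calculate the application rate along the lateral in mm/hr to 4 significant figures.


Approach: apply the emitter equation with a lateral mass balance, q = Kd*h^x; Q = n*q; rate = Q/(n*spacing*width).
Step 1 — single emitter flow (q = Kd*h^x):
  q = 3.360 * 9.554^0.4336 = 8.94021 L/hr
Step 2 — total lateral flow: Q = 52 * 8.94021 = 464.891 L/hr
Step 3 — wetted area: A = 52 * 0.4977 * 0.5597 = 14.4853 m^2
Step 4 — application rate: Q/A = 464.891/14.4853 = 32.09 mm/hr
Therefore the application rate along the lateral = 32.09 mm/hr.


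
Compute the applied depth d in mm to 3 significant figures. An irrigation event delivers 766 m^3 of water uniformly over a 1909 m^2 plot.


Approach: apply depth from volume over area, d = (V/A)*1000.
d = (766 / 1909) * 1000 = 401 mm
Therefore the applied depth d = 401 mm.


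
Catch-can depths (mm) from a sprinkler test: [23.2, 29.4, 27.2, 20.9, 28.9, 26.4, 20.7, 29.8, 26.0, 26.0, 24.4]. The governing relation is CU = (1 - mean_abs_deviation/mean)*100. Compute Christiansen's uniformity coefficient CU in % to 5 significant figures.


mean = 25.71818 mm
mean |d_i - mean| = 2.485950 mm
CU = (1 - 2.485950/25.71818)*100 = 90.334 %
Therefore Christiansen's uniformity coefficient CU = 90.334 %.


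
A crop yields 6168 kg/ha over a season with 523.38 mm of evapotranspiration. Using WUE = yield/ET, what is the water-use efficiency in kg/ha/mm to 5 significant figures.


WUE = 6168 / 523.38 = 11.785 kg/ha/mm
Therefore the water-use efficiency = 11.785 kg/ha/mm.


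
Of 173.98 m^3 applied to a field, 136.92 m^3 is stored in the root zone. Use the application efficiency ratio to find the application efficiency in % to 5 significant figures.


Approach: apply the application efficiency ratio, Ea = (stored/applied)*100.
Ea = (136.92/173.98)*100 = 78.699 %
Therefore the application efficiency = 78.699 %.


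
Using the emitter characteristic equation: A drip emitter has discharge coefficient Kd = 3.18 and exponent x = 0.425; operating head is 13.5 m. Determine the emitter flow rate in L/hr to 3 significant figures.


Approach: apply the emitter characteristic equation, q = Kd * h^x.
q = 3.18 * 13.5^0.425 = 9.61 L/hr
Therefore the emitter flow rate = 9.61 L/hr.


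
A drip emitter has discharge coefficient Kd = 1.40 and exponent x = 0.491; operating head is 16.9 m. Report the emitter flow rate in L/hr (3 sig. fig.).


Approach: apply the emitter characteristic equation, q = Kd * h^x.
q = 1.40 * 16.9^0.491 = 5.61 L/hr
Therefore the emitter flow rate = 5.61 L/hr.


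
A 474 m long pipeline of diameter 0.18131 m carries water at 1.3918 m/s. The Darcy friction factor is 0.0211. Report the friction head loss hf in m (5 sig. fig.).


Approach: apply the Darcy-Weisbach equation, hf = f*(L/D)*(v^2/(2g)).
hf = 0.0211 * (474/0.18131) * (1.3918^2 / (2*9.81))
hf = 5.4462 m
Therefore the friction head loss hf = 5.4462 m.


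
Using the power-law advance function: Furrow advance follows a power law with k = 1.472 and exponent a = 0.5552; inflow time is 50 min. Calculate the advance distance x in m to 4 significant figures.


Approach: apply the power-law advance function, x = k*t^a.
x = 1.472 * 50^0.5552 = 12.92 m
Therefore the advance distance x = 12.92 m.


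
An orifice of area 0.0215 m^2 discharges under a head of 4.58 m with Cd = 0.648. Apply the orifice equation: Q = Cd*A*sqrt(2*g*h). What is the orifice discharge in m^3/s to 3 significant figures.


Q = 0.648 * 0.0215 * sqrt(2*9.81*4.58) = 0.132 m^3/s
Therefore the orifice discharge = 0.132 m^3/s.


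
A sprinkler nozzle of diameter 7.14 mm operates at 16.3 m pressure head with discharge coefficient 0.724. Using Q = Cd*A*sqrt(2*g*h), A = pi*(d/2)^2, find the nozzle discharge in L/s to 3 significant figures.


A = pi*(7.14e-3/2)^2 = 4.0039e-05 m^2
Q = 0.724 * 4.0039e-05 * sqrt(2*9.81*16.3) * 1000 = 0.518 L/s
Therefore the nozzle discharge = 0.518 L/s.


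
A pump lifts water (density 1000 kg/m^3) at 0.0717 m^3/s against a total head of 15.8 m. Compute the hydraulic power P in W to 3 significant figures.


Approach: apply the hydraulic power relation, P = rho*g*Q*H.
P = 1000 * 9.81 * 0.0717 * 15.8 = 11100 W
Therefore the hydraulic power P = 11100 W.


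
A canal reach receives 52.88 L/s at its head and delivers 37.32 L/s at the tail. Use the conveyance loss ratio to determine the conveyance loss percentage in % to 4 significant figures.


Approach: apply the conveyance loss ratio, loss% = ((Q_head - Q_tail)/Q_head)*100.
loss = ((52.88 - 37.32)/52.88)*100 = 29.43 %
Therefore the conveyance loss percentage = 29.43 %.


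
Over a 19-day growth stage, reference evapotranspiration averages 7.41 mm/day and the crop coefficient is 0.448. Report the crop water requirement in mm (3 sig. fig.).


Approach: apply the crop water requirement relation, CWR = ET0 * Kc * days.
CWR = 7.41 * 0.448 * 19 = 63.1 mm
Therefore the crop water requirement = 63.1 mm.


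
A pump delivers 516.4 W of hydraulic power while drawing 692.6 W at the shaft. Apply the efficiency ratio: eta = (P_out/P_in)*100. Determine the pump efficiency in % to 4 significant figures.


eta = (516.4 / 692.6) * 100 = 74.56 %
Therefore the pump efficiency = 74.56 %.


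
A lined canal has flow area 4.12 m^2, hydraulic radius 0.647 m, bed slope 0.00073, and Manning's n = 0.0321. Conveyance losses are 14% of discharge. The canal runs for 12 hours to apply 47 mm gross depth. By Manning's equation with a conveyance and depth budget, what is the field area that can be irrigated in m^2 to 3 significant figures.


Approach: apply Manning's equation with a conveyance and depth budget, Q = (1/n)*A*R^(2/3)*S^(1/2); Q_field = Q*(1-loss); Area = Q_field*t/(d/1000).
Step 1 — canal discharge (Manning's equation):
  Q = (1/0.0321) * 4.12 * 0.647^(2/3) * 0.00073^(1/2) = 2.5941 m^3/s
Step 2 — delivered flow: Q_field = 2.5941*(1 - 14/100) = 2.2309 m^3/s
Step 3 — volume delivered: V = 2.2309 * 12*3600 = 96377 m^3
Step 4 — area served: A = V / (depth/1000) = 96377 / 0.047 = 2050000 m^2
Therefore the field area that can be irrigated = 2050000 m^2.


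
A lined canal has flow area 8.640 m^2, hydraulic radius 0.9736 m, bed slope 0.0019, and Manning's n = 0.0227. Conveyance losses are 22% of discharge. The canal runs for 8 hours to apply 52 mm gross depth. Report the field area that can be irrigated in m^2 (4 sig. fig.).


Approach: apply Manning's equation with a conveyance and depth budget, Q = (1/n)*A*R^(2/3)*S^(1/2); Q_field = Q*(1-loss); Area = Q_field*t/(d/1000).
Step 1 — canal discharge (Manning's equation):
  Q = (1/0.0227) * 8.640 * 0.9736^(2/3) * 0.0019^(1/2) = 16.2974 m^3/s
Step 2 — delivered flow: Q_field = 16.2974*(1 - 22/100) = 12.7120 m^3/s
Step 3 — volume delivered: V = 12.7120 * 8*3600 = 366105 m^3
Step 4 — area served: A = V / (depth/1000) = 366105 / 0.052 = 7040000 m^2
Therefore the field area that can be irrigated = 7040000 m^2.


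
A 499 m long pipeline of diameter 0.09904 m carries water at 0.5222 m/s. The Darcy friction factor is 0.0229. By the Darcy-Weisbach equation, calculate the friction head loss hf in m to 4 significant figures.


Approach: apply the Darcy-Weisbach equation, hf = f*(L/D)*(v^2/(2g)).
hf = 0.0229 * (499/0.09904) * (0.5222^2 / (2*9.81))
hf = 1.604 m
Therefore the friction head loss hf = 1.604 m.


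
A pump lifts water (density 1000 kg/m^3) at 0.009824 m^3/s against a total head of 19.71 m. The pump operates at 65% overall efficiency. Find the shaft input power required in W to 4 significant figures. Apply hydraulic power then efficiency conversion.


Approach: apply hydraulic power then efficiency conversion, P = rho*g*Q*H; P_in = P/eta.
Step 1 — hydraulic power (P = rho*g*Q*H):
  P = 1000 * 9.81 * 0.009824 * 19.71 = 1899.52 W
Step 2 — input power: P_in = P/eta = 1899.52 / 0.65 = 2922 W
Therefore the shaft input power required = 2922 W.


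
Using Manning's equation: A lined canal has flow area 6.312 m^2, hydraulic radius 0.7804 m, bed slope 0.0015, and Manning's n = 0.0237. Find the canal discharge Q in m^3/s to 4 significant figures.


Approach: apply Manning's equation, Q = (1/n)*A*R^(2/3)*S^(1/2).
Q = (1/0.0237) * 6.312 * 0.7804^(2/3) * 0.0015^(1/2) = 8.743 m^3/s
Therefore the canal discharge Q = 8.743 m^3/s.


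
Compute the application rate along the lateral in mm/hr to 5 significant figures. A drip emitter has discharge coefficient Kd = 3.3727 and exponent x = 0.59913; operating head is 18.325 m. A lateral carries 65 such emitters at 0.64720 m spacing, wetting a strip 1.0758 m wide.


Approach: apply the emitter equation with a lateral mass balance, q = Kd*h^x; Q = n*q; rate = Q/(n*spacing*width).
Step 1 — single emitter flow (q = Kd*h^x):
  q = 3.3727 * 18.325^0.59913 = 19.26217 L/hr
Step 2 — total lateral flow: Q = 65 * 19.26217 = 1252.041 L/hr
Step 3 — wetted area: A = 65 * 0.64720 * 1.0758 = 45.25675 m^2
Step 4 — application rate: Q/A = 1252.041/45.25675 = 27.665 mm/hr
Therefore the application rate along the lateral = 27.665 mm/hr.


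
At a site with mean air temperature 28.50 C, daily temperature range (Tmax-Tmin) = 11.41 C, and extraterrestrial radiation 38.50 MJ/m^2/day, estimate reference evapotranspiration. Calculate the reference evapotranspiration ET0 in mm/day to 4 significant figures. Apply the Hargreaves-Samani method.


Approach: apply the Hargreaves-Samani method, ET0 = 0.0023*(Tmean+17.8)*sqrt(Tmax-Tmin)*0.408*Ra.
ET0 = 0.0023*(28.50+17.8)*sqrt(11.41)*0.408*38.50 = 5.650 mm/day
Therefore the reference evapotranspiration ET0 = 5.650 mm/day.


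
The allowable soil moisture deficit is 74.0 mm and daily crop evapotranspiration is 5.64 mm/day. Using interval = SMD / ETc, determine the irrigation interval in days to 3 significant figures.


interval = 74.0 / 5.64 = 13.1 days
Therefore the irrigation interval = 13.1 days.


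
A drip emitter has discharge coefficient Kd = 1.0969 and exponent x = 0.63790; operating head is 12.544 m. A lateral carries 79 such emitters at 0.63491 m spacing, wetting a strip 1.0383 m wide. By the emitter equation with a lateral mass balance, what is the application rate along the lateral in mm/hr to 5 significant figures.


Approach: apply the emitter equation with a lateral mass balance, q = Kd*h^x; Q = n*q; rate = Q/(n*spacing*width).
Step 1 — single emitter flow (q = Kd*h^x):
  q = 1.0969 * 12.544^0.63790 = 5.506294 L/hr
Step 2 — total lateral flow: Q = 79 * 5.506294 = 434.9972 L/hr
Step 3 — wetted area: A = 79 * 0.63491 * 1.0383 = 52.07894 m^2
Step 4 — application rate: Q/A = 434.9972/52.07894 = 8.3527 mm/hr
Therefore the application rate along the lateral = 8.3527 mm/hr.


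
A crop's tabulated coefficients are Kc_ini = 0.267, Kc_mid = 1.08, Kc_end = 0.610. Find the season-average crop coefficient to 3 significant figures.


Approach: apply a simple seasonal average, Kc_avg = (Kc_ini + Kc_mid + Kc_end)/3.
Kc_avg = (0.267 + 1.08 + 0.610)/3 = 0.652
Therefore the season-average crop coefficient = 0.652.


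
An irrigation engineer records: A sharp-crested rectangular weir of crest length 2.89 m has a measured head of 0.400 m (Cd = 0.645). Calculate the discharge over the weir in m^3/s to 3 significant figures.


Approach: apply the rectangular weir equation, Q = (2/3)*Cd*L*sqrt(2g)*H^1.5.
Q = (2/3)*0.645*2.89*sqrt(2*9.81)*0.400^1.5 = 1.39 m^3/s
Therefore the discharge over the weir = 1.39 m^3/s.


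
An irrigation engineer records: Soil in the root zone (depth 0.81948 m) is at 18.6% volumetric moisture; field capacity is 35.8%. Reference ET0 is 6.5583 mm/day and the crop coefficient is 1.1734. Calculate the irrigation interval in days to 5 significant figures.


Approach: apply soil-water budget scheduling, SMD = (FC-theta)/100*depth*1000; ETc = ET0*Kc; interval = SMD/ETc.
Step 1 — soil moisture deficit:
  SMD = (35.8 - 18.6)/100 * 0.81948 * 1000 = 140.9506 mm
Step 2 — daily crop ET (ETc = ET0*Kc):
  ETc = 6.5583 * 1.1734 = 7.695509 mm/day
Step 3 — irrigation interval (SMD/ETc):
  interval = 140.9506 / 7.695509 = 18.316 days
Therefore the irrigation interval = 18.316 days.


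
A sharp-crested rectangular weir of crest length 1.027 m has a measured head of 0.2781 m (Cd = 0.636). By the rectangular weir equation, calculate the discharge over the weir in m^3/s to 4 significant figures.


Approach: apply the rectangular weir equation, Q = (2/3)*Cd*L*sqrt(2g)*H^1.5.
Q = (2/3)*0.636*1.027*sqrt(2*9.81)*0.2781^1.5 = 0.2829 m^3/s
Therefore the discharge over the weir = 0.2829 m^3/s.
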